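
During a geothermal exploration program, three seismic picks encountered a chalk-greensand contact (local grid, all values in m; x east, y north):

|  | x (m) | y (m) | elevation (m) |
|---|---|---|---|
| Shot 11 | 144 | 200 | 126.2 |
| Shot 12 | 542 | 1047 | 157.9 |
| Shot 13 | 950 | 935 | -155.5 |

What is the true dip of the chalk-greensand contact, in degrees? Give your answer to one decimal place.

37.2°

Let the plane be z = a·x + b·y + c.
Shot 12−Shot 11: 398a + 847b = 31.7;  Shot 13−Shot 11: 806a + 735b = −281.7.
Solving gives a = −0.67128, b = 0.35285.
Gradient magnitude |∇z| = √(a² + b²) = √(0.45061 + 0.12451) = 0.75836.
True dip = arctan(0.75836) = 37.2°, dipping toward ESE (azimuth ≈ 118°).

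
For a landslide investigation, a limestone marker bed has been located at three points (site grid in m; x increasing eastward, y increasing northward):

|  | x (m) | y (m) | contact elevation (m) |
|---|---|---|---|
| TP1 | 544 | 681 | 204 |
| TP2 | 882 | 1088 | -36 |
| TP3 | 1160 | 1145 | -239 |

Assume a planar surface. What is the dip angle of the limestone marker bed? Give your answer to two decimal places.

36.30°

Two edge vectors: TP1→TP2 = (338, 407, -240), TP1→TP3 = (616, 464, -443).
Normal n = (TP1→TP2) × (TP1→TP3) = (-68941, 1894, -93880).
So ∂z/∂x = −n_x/n_z = −0.73435 and ∂z/∂y = −n_y/n_z = 0.02017.
Gradient magnitude |∇z| = √(a² + b²) = √(0.53927 + 0.00041) = 0.73463.
True dip = arctan(0.73463) = 36.30°, dipping toward E (azimuth ≈ 092°).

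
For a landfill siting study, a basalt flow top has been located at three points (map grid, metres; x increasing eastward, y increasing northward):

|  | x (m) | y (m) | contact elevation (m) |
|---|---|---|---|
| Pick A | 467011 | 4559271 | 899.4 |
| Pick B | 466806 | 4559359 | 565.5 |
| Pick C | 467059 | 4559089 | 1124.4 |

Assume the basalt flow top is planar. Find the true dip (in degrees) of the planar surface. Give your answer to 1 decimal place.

56.9°

Let the plane be z = a·x + b·y + c.
Pick B−Pick A: −205a + 88b = −333.9;  Pick C−Pick A: 48a − 182b = 225.
Solving gives a = 1.23828, b = −0.90968.
Gradient magnitude |∇z| = √(a² + b²) = √(1.53334 + 0.82752) = 1.53651.
True dip = arctan(1.53651) = 56.9°, dipping toward NW (azimuth ≈ 306°).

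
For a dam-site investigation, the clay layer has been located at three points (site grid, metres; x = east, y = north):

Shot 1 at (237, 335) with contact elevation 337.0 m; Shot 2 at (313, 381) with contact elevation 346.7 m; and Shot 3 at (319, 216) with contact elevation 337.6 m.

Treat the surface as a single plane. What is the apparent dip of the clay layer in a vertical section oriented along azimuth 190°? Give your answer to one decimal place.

4.2°

Two edge vectors: Shot 1→Shot 2 = (76, 46, 9.7), Shot 1→Shot 3 = (82, -119, 0.6).
Normal n = (Shot 1→Shot 2) × (Shot 1→Shot 3) = (1181.9, 749.8, -12816).
So ∂z/∂x = −n_x/n_z = 0.09222 and ∂z/∂y = −n_y/n_z = 0.05850.
Unit vector along 190° is (sin 190°, cos 190°) = (-0.1736, -0.9848).
Slope in that direction = a·(-0.1736) + b·(-0.9848) = −0.07363.
Apparent dip = arctan|0.07363| = 4.2° (true dip is 6.2°, so apparent ≤ true as expected).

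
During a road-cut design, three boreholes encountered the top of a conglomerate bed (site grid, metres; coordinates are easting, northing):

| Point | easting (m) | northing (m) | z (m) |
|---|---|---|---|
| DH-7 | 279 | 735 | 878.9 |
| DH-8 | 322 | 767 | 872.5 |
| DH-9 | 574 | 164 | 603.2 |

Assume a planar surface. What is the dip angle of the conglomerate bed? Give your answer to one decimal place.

Two edge vectors: DH-7→DH-8 = (43, 32, -6.4), DH-7→DH-9 = (295, -571, -275.7).
Normal n = (DH-7→DH-8) × (DH-7→DH-9) = (-12476.8, 9967.1, -33993).
So ∂z/∂easting = −n_x/n_z = −0.36704 and ∂z/∂northing = −n_y/n_z = 0.29321.
Gradient magnitude |∇z| = √(a² + b²) = √(0.13472 + 0.08597) = 0.46978.
True dip = arctan(0.46978) = 25.2°, dipping toward SE (azimuth ≈ 129°).

25.2°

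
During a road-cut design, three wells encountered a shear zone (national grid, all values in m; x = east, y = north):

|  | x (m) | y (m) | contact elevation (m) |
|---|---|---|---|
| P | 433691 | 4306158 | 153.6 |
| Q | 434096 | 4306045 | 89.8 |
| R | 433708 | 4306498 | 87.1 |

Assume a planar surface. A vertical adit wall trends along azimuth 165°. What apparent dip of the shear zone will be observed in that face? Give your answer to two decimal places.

7.11°

Let the plane be z = a·x + b·y + c.
Q−P: 405a − 113b = −63.8;  R−P: 17a + 340b = −66.5.
Solving gives a = −0.20918, b = −0.18513.
Unit vector along 165° is (sin 165°, cos 165°) = (0.2588, -0.9659).
Slope in that direction = a·(0.2588) + b·(-0.9659) = 0.12468.
Apparent dip = arctan|0.12468| = 7.11° (true dip is 15.6°, so apparent ≤ true as expected).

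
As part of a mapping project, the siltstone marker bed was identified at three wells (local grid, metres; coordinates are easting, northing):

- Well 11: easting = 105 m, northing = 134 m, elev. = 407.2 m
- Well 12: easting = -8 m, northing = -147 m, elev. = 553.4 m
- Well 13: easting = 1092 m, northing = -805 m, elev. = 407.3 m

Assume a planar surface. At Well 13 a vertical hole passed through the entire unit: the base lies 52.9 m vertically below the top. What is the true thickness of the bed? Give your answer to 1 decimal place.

Two edge vectors: Well 11→Well 12 = (-113, -281, 146.2), Well 11→Well 13 = (987, -939, 0.1).
Normal n = (Well 11→Well 12) × (Well 11→Well 13) = (137253.7, 144310.7, 383454).
So ∂z/∂easting = −n_x/n_z = −0.35794 and ∂z/∂northing = −n_y/n_z = −0.37634.
|∇z| = √(a²+b²) = 0.51938, so dip δ = arctan(0.51938) = 27.45°.
True thickness = vertical thickness × cos δ = 52.9 × cos 27.45° = 46.9 m.

46.9 m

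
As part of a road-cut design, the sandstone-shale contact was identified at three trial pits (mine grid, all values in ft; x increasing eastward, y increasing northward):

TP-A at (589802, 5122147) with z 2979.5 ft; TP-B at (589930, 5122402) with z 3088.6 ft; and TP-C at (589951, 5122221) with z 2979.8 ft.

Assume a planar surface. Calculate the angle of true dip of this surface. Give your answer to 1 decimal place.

Let the plane be z = a·x + b·y + c.
TP-B−TP-A: 128a + 255b = 109.1;  TP-C−TP-A: 149a + 74b = 0.3.
Solving gives a = −0.28037, b = 0.56858.
Gradient magnitude |∇z| = √(a² + b²) = √(0.07861 + 0.32328) = 0.63394.
True dip = arctan(0.63394) = 32.4°, dipping toward SSE (azimuth ≈ 154°).

32.4°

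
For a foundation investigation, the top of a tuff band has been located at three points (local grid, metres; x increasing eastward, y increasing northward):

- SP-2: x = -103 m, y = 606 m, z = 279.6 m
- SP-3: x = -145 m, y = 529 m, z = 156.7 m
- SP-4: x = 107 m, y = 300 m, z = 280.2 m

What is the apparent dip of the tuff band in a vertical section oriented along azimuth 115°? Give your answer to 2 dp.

Two edge vectors: SP-2→SP-3 = (-42, -77, -122.9), SP-2→SP-4 = (210, -306, 0.6).
Normal n = (SP-2→SP-3) × (SP-2→SP-4) = (-37653.6, -25783.8, 29022).
So ∂z/∂x = −n_x/n_z = 1.29742 and ∂z/∂y = −n_y/n_z = 0.88842.
Unit vector along 115° is (sin 115°, cos 115°) = (0.9063, -0.4226).
Slope in that direction = a·(0.9063) + b·(-0.4226) = 0.80039.
Apparent dip = arctan|0.80039| = 38.67° (true dip is 57.5°, so apparent ≤ true as expected).

38.67°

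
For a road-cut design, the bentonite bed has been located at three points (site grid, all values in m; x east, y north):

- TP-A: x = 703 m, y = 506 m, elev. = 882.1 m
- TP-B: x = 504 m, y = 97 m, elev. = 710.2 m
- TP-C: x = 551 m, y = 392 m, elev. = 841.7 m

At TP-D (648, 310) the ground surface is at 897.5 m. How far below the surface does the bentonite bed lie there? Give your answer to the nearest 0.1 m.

100.9 m

Two edge vectors: TP-A→TP-B = (-199, -409, -171.9), TP-A→TP-C = (-152, -114, -40.4).
Normal n = (TP-A→TP-B) × (TP-A→TP-C) = (-3073, 18089.2, -39482).
So ∂z/∂x = −n_x/n_z = −0.07783 and ∂z/∂y = −n_y/n_z = 0.45816.
Intercept c from TP-A: 882.1 + 54.72 − 231.83 = 704.99.
At (648, 310): z_contact = −50.44 + 142.03 + 704.99 = 796.58 m.
Depth below ground = 897.5 − 796.58 = 100.9 m.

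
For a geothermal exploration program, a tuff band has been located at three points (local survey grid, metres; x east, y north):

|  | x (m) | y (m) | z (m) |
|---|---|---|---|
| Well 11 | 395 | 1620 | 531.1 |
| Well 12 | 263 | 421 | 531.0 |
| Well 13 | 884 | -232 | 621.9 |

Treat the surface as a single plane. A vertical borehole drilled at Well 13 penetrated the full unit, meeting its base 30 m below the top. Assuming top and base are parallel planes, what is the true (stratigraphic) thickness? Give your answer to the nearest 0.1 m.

Two edge vectors: Well 11→Well 12 = (-132, -1199, -0.1), Well 11→Well 13 = (489, -1852, 90.8).
Normal n = (Well 11→Well 12) × (Well 11→Well 13) = (-109054.4, 11936.7, 830775).
So ∂z/∂x = −n_x/n_z = 0.13127 and ∂z/∂y = −n_y/n_z = −0.01437.
|∇z| = √(a²+b²) = 0.13205, so dip δ = arctan(0.13205) = 7.52°.
True thickness = vertical thickness × cos δ = 30 × cos 7.52° = 29.7 m.

29.7 m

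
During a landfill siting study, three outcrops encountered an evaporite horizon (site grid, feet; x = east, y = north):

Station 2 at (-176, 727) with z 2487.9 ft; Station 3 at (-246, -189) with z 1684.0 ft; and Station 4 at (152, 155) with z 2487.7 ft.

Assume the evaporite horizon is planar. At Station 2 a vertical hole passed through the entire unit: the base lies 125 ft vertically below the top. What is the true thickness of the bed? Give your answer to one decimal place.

67.6 ft

Two edge vectors: Station 2→Station 3 = (-70, -916, -803.9), Station 2→Station 4 = (328, -572, -0.2).
Normal n = (Station 2→Station 3) × (Station 2→Station 4) = (-459647.6, -263693.2, 340488).
So ∂z/∂x = −n_x/n_z = 1.34997 and ∂z/∂y = −n_y/n_z = 0.77446.
|∇z| = √(a²+b²) = 1.55634, so dip δ = arctan(1.55634) = 57.28°.
True thickness = vertical thickness × cos δ = 125 × cos 57.28° = 67.6 ft.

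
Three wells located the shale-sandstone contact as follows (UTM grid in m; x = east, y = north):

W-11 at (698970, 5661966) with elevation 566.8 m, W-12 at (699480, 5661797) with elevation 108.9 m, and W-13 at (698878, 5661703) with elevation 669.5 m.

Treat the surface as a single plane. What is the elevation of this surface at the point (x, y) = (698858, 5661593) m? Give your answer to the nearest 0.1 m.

Two edge vectors: W-11→W-12 = (510, -169, -457.9), W-11→W-13 = (-92, -263, 102.7).
Normal n = (W-11→W-12) × (W-11→W-13) = (-137784, -10250.2, -149678).
So ∂z/∂x = −n_x/n_z = −0.920536084 and ∂z/∂y = −n_y/n_z = −0.068481674.
Intercept c from W-11: 566.8 + 643427.11 + 387740.91 = 1031734.82.
At (698858, 5661593): z = −643324.0 − 387715.4 + 1031734.82 = 695.4 m.

695.4 m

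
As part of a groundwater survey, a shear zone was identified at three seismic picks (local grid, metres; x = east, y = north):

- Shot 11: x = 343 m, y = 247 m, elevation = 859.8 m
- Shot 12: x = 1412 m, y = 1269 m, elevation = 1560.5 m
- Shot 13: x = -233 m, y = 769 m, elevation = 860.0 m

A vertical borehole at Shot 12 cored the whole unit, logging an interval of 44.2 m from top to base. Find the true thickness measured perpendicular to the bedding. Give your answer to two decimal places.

39.92 m

Let the plane be z = a·x + b·y + c.
Shot 12−Shot 11: 1069a + 1022b = 700.7;  Shot 13−Shot 11: −576a + 522b = 0.2.
Solving gives a = 0.31880, b = 0.35216.
|∇z| = √(a²+b²) = 0.47502, so dip δ = arctan(0.47502) = 25.41°.
True thickness = vertical thickness × cos δ = 44.2 × cos 25.41° = 39.92 m.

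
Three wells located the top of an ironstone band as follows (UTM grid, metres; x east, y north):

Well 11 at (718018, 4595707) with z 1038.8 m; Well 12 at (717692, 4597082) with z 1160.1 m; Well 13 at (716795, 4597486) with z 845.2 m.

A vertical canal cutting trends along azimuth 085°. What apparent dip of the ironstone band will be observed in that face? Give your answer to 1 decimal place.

Let the plane be z = a·x + b·y + c.
Well 12−Well 11: −326a + 1375b = 121.3;  Well 13−Well 11: −1223a + 1779b = −193.6.
Solving gives a = 0.43751, b = 0.19195.
Unit vector along 085° is (sin 85°, cos 85°) = (0.9962, 0.0872).
Slope in that direction = a·(0.9962) + b·(0.0872) = 0.45258.
Apparent dip = arctan|0.45258| = 24.4° (true dip is 25.5°, so apparent ≤ true as expected).

24.4°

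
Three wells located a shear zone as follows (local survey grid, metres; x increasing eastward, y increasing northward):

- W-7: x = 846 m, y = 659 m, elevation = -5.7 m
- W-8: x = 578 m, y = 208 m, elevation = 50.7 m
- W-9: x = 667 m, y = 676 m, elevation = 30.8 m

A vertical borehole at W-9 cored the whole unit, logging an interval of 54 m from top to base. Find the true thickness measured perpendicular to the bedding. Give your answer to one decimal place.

Two edge vectors: W-7→W-8 = (-268, -451, 56.4), W-7→W-9 = (-179, 17, 36.5).
Normal n = (W-7→W-8) × (W-7→W-9) = (-17420.3, -313.6, -85285).
So ∂z/∂x = −n_x/n_z = −0.20426 and ∂z/∂y = −n_y/n_z = −0.00368.
|∇z| = √(a²+b²) = 0.20429, so dip δ = arctan(0.20429) = 11.55°.
True thickness = vertical thickness × cos δ = 54 × cos 11.55° = 52.9 m.

52.9 m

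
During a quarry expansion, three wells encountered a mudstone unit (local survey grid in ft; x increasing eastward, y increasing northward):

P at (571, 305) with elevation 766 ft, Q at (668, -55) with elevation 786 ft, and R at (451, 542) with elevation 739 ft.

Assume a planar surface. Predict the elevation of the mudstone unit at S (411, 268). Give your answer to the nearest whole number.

726 ft

Let the plane be z = a·x + b·y + c.
Q−P: 97a − 360b = 20;  R−P: −120a + 237b = −27.
Solving gives a = 0.24640, b = 0.01084.
Then c = 766 − a·571 − b·305 = 622.00.
At (411, 268): z = 101.3 + 2.9 + 622.00 = 726.2 ft.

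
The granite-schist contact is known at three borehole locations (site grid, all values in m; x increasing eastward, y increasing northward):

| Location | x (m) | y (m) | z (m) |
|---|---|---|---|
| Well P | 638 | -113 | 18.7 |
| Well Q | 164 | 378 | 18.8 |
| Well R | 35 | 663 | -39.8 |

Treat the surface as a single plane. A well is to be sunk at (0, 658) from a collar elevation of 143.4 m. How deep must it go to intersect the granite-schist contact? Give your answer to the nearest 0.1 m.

Let the plane be z = a·x + b·y + c.
Well Q−Well P: −474a + 491b = 0.1;  Well R−Well P: −603a + 776b = −58.5.
Solving gives a = −0.40140, b = −0.38730.
Then c = 18.7 − a·638 − b·-113 = 231.03.
At (0, 658): z_contact = 0.00 − 254.84 + 231.03 = -23.81 m.
Depth below ground = 143.4 − (-23.81) = 167.2 m.

167.2 m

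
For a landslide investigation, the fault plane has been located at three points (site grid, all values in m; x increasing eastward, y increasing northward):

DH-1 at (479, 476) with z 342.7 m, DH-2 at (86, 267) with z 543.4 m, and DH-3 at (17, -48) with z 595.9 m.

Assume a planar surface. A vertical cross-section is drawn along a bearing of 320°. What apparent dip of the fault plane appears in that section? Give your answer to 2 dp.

14.55°

Two edge vectors: DH-1→DH-2 = (-393, -209, 200.7), DH-1→DH-3 = (-462, -524, 253.2).
Normal n = (DH-1→DH-2) × (DH-1→DH-3) = (52248, 6784.2, 109374).
So ∂z/∂x = −n_x/n_z = −0.47770 and ∂z/∂y = −n_y/n_z = −0.06203.
Unit vector along 320° is (sin 320°, cos 320°) = (-0.6428, 0.7660).
Slope in that direction = a·(-0.6428) + b·(0.7660) = 0.25954.
Apparent dip = arctan|0.25954| = 14.55° (true dip is 25.7°, so apparent ≤ true as expected).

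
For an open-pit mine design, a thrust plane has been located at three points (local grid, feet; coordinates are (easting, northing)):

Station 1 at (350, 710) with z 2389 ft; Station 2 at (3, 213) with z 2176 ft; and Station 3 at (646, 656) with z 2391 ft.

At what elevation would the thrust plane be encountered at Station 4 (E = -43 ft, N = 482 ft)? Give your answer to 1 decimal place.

2273.7 ft

Two edge vectors: Station 1→Station 2 = (-347, -497, -213), Station 1→Station 3 = (296, -54, 2).
Normal n = (Station 1→Station 2) × (Station 1→Station 3) = (-12496, -62354, 165850).
So ∂z/∂E = −n_x/n_z = 0.07535 and ∂z/∂N = −n_y/n_z = 0.37597.
Intercept c from Station 1: 2389 − 26.37 − 266.94 = 2095.69.
At (-43, 482): z = −3.2 + 181.2 + 2095.69 = 2273.7 ft.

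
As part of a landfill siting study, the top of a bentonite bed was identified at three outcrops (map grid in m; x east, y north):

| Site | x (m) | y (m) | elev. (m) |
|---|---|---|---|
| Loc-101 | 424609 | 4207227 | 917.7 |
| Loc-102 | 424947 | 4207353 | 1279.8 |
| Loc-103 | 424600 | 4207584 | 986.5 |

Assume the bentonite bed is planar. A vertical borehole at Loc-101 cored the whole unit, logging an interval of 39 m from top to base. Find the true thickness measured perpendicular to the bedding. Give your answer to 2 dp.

27.39 m

Two edge vectors: Loc-101→Loc-102 = (338, 126, 362.1), Loc-101→Loc-103 = (-9, 357, 68.8).
Normal n = (Loc-101→Loc-102) × (Loc-101→Loc-103) = (-120600.9, -26513.3, 121800).
So ∂z/∂x = −n_x/n_z = 0.99016 and ∂z/∂y = −n_y/n_z = 0.21768.
|∇z| = √(a²+b²) = 1.01380, so dip δ = arctan(1.01380) = 45.39°.
True thickness = vertical thickness × cos δ = 39 × cos 45.39° = 27.39 m.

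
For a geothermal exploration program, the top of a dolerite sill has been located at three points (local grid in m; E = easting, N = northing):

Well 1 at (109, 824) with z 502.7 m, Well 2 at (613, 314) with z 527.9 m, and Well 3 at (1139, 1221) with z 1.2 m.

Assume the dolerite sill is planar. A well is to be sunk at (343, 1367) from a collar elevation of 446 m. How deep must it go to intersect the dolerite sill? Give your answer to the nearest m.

Let the plane be z = a·E + b·N + c.
Well 2−Well 1: 504a − 510b = 25.2;  Well 3−Well 1: 1030a + 397b = −501.5.
Solving gives a = −0.33880, b = −0.38422.
Then c = 502.7 − a·109 − b·824 = 856.23.
At (343, 1367): z_contact = −116.2 − 525.2 + 856.23 = 214.8 m.
Depth below ground = 446 − 214.8 = 231 m.

231 m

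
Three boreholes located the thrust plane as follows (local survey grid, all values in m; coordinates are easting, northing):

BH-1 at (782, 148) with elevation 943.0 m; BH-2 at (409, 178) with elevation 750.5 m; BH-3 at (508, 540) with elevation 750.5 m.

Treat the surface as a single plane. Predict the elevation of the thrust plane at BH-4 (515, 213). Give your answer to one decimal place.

Let the plane be z = a·easting + b·northing + c.
BH-2−BH-1: −373a + 30b = −192.5;  BH-3−BH-1: −274a + 392b = −192.5.
Solving gives a = 0.50498, b = −0.13810.
Then c = 943 − a·782 − b·148 = 568.55.
At (515, 213): z = 260.1 − 29.4 + 568.55 = 799.2 m.

799.2 m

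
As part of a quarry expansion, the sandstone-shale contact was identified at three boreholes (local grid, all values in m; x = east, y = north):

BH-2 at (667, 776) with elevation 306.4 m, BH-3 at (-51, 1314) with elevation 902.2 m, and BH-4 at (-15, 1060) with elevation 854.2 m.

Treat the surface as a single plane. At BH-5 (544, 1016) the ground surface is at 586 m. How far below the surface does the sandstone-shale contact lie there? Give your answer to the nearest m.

Let the plane be z = a·x + b·y + c.
BH-3−BH-2: −718a + 538b = 595.8;  BH-4−BH-2: −682a + 284b = 547.8.
Solving gives a = −0.76998, b = 0.07985.
Then c = 306.4 − a·667 − b·776 = 758.01.
At (544, 1016): z_contact = −418.9 + 81.1 + 758.01 = 420.3 m.
Depth below ground = 586 − 420.3 = 166 m.

166 m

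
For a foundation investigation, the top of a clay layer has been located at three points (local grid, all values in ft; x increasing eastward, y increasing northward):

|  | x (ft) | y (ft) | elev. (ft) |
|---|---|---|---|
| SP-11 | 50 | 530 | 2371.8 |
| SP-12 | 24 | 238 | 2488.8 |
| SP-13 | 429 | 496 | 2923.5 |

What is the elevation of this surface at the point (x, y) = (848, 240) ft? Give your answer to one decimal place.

Two edge vectors: SP-11→SP-12 = (-26, -292, 117), SP-11→SP-13 = (379, -34, 551.7).
Normal n = (SP-11→SP-12) × (SP-11→SP-13) = (-157118.4, 58687.2, 111552).
So ∂z/∂x = −n_x/n_z = 1.40848 and ∂z/∂y = −n_y/n_z = −0.52610.
Intercept c from SP-11: 2371.8 − 70.42 + 278.83 = 2580.21.
At (848, 240): z = 1194.4 − 126.3 + 2580.21 = 3648.3 ft.

3648.3 ft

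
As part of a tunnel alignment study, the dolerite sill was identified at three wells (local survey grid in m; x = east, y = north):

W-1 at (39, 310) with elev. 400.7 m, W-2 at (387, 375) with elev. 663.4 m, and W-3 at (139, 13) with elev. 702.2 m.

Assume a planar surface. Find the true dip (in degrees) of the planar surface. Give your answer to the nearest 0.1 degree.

48.8°

Two edge vectors: W-1→W-2 = (348, 65, 262.7), W-1→W-3 = (100, -297, 301.5).
Normal n = (W-1→W-2) × (W-1→W-3) = (97619.4, -78652, -109856).
So ∂z/∂x = −n_x/n_z = 0.88861 and ∂z/∂y = −n_y/n_z = −0.71596.
Gradient magnitude |∇z| = √(a² + b²) = √(0.78963 + 0.51259) = 1.14115.
True dip = arctan(1.14115) = 48.8°, dipping toward NW (azimuth ≈ 309°).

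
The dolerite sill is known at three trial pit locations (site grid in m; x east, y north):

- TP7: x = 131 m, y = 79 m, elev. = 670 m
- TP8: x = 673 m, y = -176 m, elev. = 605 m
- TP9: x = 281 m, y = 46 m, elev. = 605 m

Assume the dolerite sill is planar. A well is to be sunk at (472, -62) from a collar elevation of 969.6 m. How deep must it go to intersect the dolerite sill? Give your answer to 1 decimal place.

364.8 m

Two edge vectors: TP7→TP8 = (542, -255, -65), TP7→TP9 = (150, -33, -65).
Normal n = (TP7→TP8) × (TP7→TP9) = (14430, 25480, 20364).
So ∂z/∂x = −n_x/n_z = −0.70860 and ∂z/∂y = −n_y/n_z = −1.25123.
Intercept c from TP7: 670 + 92.83 + 98.85 = 861.67.
At (472, -62): z_contact = −334.46 + 77.58 + 861.67 = 604.79 m.
Depth below ground = 969.6 − 604.79 = 364.8 m.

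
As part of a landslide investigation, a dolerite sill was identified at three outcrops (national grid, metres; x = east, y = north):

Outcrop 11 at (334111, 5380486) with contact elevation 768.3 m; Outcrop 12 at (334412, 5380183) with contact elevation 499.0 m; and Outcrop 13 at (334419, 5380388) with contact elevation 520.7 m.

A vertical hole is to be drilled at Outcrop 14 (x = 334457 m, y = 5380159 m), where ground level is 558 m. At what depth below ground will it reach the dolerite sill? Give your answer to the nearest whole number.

Let the plane be z = a·x + b·y + c.
Outcrop 12−Outcrop 11: 301a − 303b = −269.3;  Outcrop 13−Outcrop 11: 308a − 98b = −247.6.
Solving gives a = −0.76193714, b = 0.13187102.
Then c = 768.3 − a·334111 − b·5380486 = −454190.32.
At (334457, 5380159): z_contact = −254835.2 + 709487.1 − 454190.32 = 461.5 m.
Depth below ground = 558 − 461.5 = 96 m.

96 m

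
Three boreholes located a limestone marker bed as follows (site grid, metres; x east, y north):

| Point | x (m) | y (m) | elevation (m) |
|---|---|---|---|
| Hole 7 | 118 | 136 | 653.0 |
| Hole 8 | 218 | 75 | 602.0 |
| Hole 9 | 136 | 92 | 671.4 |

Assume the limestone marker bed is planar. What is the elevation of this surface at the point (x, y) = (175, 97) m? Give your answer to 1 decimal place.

627.5 m

Let the plane be z = a·x + b·y + c.
Hole 8−Hole 7: 100a − 61b = −51;  Hole 9−Hole 7: 18a − 44b = 18.4.
Solving gives a = −1.01950, b = −0.83525.
Then c = 653 − a·118 − b·136 = 886.90.
At (175, 97): z = −178.4 − 81.0 + 886.90 = 627.5 m.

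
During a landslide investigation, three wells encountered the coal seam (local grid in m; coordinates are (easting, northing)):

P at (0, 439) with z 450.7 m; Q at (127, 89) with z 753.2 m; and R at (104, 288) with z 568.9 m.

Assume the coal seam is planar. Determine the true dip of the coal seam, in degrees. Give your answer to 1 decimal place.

44.6°

Let the plane be z = a·E + b·N + c.
Q−P: 127a − 350b = 302.5;  R−P: 104a − 151b = 118.2.
Solving gives a = −0.25010, b = −0.95504.
Gradient magnitude |∇z| = √(a² + b²) = √(0.06255 + 0.91210) = 0.98724.
True dip = arctan(0.98724) = 44.6°, dipping toward NNE (azimuth ≈ 015°).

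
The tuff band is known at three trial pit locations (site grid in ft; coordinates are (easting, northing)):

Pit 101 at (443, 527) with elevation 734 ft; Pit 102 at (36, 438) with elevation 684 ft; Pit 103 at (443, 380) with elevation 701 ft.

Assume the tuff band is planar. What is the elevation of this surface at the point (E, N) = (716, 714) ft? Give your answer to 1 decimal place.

796.1 ft

Let the plane be z = a·E + b·N + c.
Pit 102−Pit 101: −407a − 89b = −50;  Pit 103−Pit 101: 0a − 147b = −33.
Solving gives a = 0.07376, b = 0.22449.
Then c = 734 − a·443 − b·527 = 583.02.
At (716, 714): z = 52.8 + 160.3 + 583.02 = 796.1 ft.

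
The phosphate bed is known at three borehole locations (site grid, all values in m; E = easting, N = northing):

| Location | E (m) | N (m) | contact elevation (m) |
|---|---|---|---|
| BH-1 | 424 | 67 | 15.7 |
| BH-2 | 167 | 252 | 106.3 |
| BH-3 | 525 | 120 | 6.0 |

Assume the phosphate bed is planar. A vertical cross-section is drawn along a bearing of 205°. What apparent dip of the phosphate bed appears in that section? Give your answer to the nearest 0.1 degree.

Two edge vectors: BH-1→BH-2 = (-257, 185, 90.6), BH-1→BH-3 = (101, 53, -9.7).
Normal n = (BH-1→BH-2) × (BH-1→BH-3) = (-6596.3, 6657.7, -32306).
So ∂z/∂E = −n_x/n_z = −0.20418 and ∂z/∂N = −n_y/n_z = 0.20608.
Unit vector along 205° is (sin 205°, cos 205°) = (-0.4226, -0.9063).
Slope in that direction = a·(-0.4226) + b·(-0.9063) = −0.10048.
Apparent dip = arctan|0.10048| = 5.7° (true dip is 16.2°, so apparent ≤ true as expected).

5.7°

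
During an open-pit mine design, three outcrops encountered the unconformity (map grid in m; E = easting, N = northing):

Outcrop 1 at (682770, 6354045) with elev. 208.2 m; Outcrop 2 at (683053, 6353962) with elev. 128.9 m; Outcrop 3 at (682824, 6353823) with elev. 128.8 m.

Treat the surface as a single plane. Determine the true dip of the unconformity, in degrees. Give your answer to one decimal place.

20.0°

Let the plane be z = a·E + b·N + c.
Outcrop 2−Outcrop 1: 283a − 83b = −79.3;  Outcrop 3−Outcrop 1: 54a − 222b = −79.4.
Solving gives a = −0.18878, b = 0.31174.
Gradient magnitude |∇z| = √(a² + b²) = √(0.03564 + 0.09718) = 0.36444.
True dip = arctan(0.36444) = 20.0°, dipping toward SSE (azimuth ≈ 149°).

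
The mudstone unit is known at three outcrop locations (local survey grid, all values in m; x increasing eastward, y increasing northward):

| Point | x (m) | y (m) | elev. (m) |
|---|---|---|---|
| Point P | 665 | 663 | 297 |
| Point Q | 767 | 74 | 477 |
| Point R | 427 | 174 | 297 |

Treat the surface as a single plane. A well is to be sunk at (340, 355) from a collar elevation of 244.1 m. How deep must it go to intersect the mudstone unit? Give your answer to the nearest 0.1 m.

Let the plane be z = a·x + b·y + c.
Point Q−Point P: 102a − 589b = 180;  Point R−Point P: −238a − 489b = 0.
Solving gives a = 0.46312, b = −0.22540.
Then c = 297 − a·665 − b·663 = 138.47.
At (340, 355): z_contact = 157.46 − 80.02 + 138.47 = 215.91 m.
Depth below ground = 244.1 − 215.91 = 28.2 m.

28.2 m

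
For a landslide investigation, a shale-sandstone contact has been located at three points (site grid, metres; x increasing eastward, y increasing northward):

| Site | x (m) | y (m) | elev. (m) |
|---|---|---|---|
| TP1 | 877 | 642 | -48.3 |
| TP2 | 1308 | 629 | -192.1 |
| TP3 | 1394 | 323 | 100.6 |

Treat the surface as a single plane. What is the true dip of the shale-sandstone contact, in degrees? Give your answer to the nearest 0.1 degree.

48.3°

Let the plane be z = a·x + b·y + c.
TP2−TP1: 431a − 13b = −143.8;  TP3−TP1: 517a − 319b = 148.9.
Solving gives a = −0.36559, b = −1.05928.
Gradient magnitude |∇z| = √(a² + b²) = √(0.13366 + 1.12208) = 1.12060.
True dip = arctan(1.12060) = 48.3°, dipping toward NNE (azimuth ≈ 019°).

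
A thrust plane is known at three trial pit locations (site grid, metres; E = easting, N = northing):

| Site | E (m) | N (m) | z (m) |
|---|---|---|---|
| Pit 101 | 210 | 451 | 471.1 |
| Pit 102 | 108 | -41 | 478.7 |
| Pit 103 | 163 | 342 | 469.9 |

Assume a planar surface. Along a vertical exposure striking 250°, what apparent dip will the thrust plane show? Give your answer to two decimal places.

5.56°

Two edge vectors: Pit 101→Pit 102 = (-102, -492, 7.6), Pit 101→Pit 103 = (-47, -109, -1.2).
Normal n = (Pit 101→Pit 102) × (Pit 101→Pit 103) = (1418.8, -479.6, -12006).
So ∂z/∂E = −n_x/n_z = 0.11817 and ∂z/∂N = −n_y/n_z = −0.03995.
Unit vector along 250° is (sin 250°, cos 250°) = (-0.9397, -0.3420).
Slope in that direction = a·(-0.9397) + b·(-0.3420) = −0.09738.
Apparent dip = arctan|0.09738| = 5.56° (true dip is 7.1°, so apparent ≤ true as expected).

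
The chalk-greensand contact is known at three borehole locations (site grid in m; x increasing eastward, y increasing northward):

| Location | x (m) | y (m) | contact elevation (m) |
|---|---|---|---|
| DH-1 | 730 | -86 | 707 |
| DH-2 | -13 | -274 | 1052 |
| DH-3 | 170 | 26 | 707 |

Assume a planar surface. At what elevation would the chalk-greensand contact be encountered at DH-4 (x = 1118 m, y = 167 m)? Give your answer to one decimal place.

368.1 m

Two edge vectors: DH-1→DH-2 = (-743, -188, 345), DH-1→DH-3 = (-560, 112, 0).
Normal n = (DH-1→DH-2) × (DH-1→DH-3) = (-38640, -193200, -188496).
So ∂z/∂x = −n_x/n_z = −0.204991 and ∂z/∂y = −n_y/n_z = −1.024955.
Intercept c from DH-1: 707 + 149.64 − 88.15 = 768.50.
At (1118, 167): z = −229.2 − 171.2 + 768.50 = 368.1 m.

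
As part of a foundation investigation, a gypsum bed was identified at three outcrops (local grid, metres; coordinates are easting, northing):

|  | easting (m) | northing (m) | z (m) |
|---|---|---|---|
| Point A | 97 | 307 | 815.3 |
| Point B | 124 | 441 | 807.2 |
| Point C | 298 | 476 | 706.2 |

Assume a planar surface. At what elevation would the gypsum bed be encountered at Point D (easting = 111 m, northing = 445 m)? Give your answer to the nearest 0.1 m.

815.1 m

Let the plane be z = a·easting + b·northing + c.
Point B−Point A: 27a + 134b = −8.1;  Point C−Point A: 201a + 169b = −109.1.
Solving gives a = −0.59231, b = 0.05890.
Then c = 815.3 − a·97 − b·307 = 854.67.
At (111, 445): z = −65.7 + 26.2 + 854.67 = 815.1 m.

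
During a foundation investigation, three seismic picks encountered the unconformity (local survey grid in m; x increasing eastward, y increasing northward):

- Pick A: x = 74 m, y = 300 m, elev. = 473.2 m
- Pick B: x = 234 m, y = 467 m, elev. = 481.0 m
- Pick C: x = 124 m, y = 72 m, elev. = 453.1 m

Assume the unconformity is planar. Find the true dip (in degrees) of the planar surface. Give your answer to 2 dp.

5.02°

Two edge vectors: Pick A→Pick B = (160, 167, 7.8), Pick A→Pick C = (50, -228, -20.1).
Normal n = (Pick A→Pick B) × (Pick A→Pick C) = (-1578.3, 3606, -44830).
So ∂z/∂x = −n_x/n_z = −0.03521 and ∂z/∂y = −n_y/n_z = 0.08044.
Gradient magnitude |∇z| = √(a² + b²) = √(0.00124 + 0.00647) = 0.08780.
True dip = arctan(0.08780) = 5.02°, dipping toward SSE (azimuth ≈ 156°).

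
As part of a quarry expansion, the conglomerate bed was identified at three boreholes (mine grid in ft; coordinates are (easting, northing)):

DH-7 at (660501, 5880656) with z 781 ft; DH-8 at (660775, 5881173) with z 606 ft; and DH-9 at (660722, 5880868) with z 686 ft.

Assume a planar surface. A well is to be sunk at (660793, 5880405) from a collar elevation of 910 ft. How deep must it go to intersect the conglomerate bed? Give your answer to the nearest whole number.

Two edge vectors: DH-7→DH-8 = (274, 517, -175), DH-7→DH-9 = (221, 212, -95).
Normal n = (DH-7→DH-8) × (DH-7→DH-9) = (-12015, -12645, -56169).
So ∂z/∂E = −n_x/n_z = −0.21390803 and ∂z/∂N = −n_y/n_z = −0.22512418.
Intercept c from DH-7: 781 + 141286.47 + 1323877.85 = 1465945.32.
At (660793, 5880405): z_contact = −141348.9 − 1323821.3 + 1465945.32 = 775.0 ft.
Depth below ground = 910 − 775.0 = 135 ft.

135 ft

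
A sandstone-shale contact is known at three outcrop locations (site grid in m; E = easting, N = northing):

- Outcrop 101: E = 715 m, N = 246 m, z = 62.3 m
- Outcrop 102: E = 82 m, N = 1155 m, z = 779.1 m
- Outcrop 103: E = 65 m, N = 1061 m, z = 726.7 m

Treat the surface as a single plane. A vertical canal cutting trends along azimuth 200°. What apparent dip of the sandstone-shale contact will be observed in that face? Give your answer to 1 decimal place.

Let the plane be z = a·E + b·N + c.
Outcrop 102−Outcrop 101: −633a + 909b = 716.8;  Outcrop 103−Outcrop 101: −650a + 815b = 664.4.
Solving gives a = −0.26346, b = 0.60509.
Unit vector along 200° is (sin 200°, cos 200°) = (-0.3420, -0.9397).
Slope in that direction = a·(-0.3420) + b·(-0.9397) = −0.47849.
Apparent dip = arctan|0.47849| = 25.6° (true dip is 33.4°, so apparent ≤ true as expected).

25.6°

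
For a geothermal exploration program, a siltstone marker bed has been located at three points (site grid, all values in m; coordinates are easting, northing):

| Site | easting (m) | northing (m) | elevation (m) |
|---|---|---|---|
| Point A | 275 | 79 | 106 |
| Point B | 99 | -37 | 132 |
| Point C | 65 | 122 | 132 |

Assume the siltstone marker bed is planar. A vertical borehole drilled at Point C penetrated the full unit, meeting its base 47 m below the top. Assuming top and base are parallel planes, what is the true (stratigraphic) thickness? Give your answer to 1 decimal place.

Two edge vectors: Point A→Point B = (-176, -116, 26), Point A→Point C = (-210, 43, 26).
Normal n = (Point A→Point B) × (Point A→Point C) = (-4134, -884, -31928).
So ∂z/∂easting = −n_x/n_z = −0.12948 and ∂z/∂northing = −n_y/n_z = −0.02769.
|∇z| = √(a²+b²) = 0.13241, so dip δ = arctan(0.13241) = 7.54°.
True thickness = vertical thickness × cos δ = 47 × cos 7.54° = 46.6 m.

46.6 m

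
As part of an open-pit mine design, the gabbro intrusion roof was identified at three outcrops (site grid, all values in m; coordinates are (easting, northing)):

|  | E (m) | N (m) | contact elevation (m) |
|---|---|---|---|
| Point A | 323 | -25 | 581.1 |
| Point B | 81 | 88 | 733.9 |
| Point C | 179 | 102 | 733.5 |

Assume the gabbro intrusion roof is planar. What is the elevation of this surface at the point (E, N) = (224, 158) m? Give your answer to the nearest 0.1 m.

784.3 m

Let the plane be z = a·E + b·N + c.
Point B−Point A: −242a + 113b = 152.8;  Point C−Point A: −144a + 127b = 152.4.
Solving gives a = −0.15104, b = 1.02874.
Then c = 581.1 − a·323 − b·-25 = 655.61.
At (224, 158): z = −33.8 + 162.5 + 655.61 = 784.3 m.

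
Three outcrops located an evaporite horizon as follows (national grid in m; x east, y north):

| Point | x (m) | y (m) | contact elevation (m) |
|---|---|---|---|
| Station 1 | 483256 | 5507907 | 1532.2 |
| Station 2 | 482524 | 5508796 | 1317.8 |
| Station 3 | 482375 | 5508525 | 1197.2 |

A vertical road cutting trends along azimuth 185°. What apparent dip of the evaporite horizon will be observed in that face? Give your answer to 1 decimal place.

Two edge vectors: Station 1→Station 2 = (-732, 889, -214.4), Station 1→Station 3 = (-881, 618, -335).
Normal n = (Station 1→Station 2) × (Station 1→Station 3) = (-165315.8, -56333.6, 330833).
So ∂z/∂x = −n_x/n_z = 0.49970 and ∂z/∂y = −n_y/n_z = 0.17028.
Unit vector along 185° is (sin 185°, cos 185°) = (-0.0872, -0.9962).
Slope in that direction = a·(-0.0872) + b·(-0.9962) = −0.21318.
Apparent dip = arctan|0.21318| = 12.0° (true dip is 27.8°, so apparent ≤ true as expected).

12.0°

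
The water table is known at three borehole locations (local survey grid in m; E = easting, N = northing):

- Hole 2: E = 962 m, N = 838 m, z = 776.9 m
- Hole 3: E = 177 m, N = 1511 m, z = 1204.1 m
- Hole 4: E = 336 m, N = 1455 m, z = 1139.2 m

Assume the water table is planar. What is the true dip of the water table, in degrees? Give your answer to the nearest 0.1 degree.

22.4°

Two edge vectors: Hole 2→Hole 3 = (-785, 673, 427.2), Hole 2→Hole 4 = (-626, 617, 362.3).
Normal n = (Hole 2→Hole 3) × (Hole 2→Hole 4) = (-19754.5, 16978.3, -63047).
So ∂z/∂E = −n_x/n_z = −0.31333 and ∂z/∂N = −n_y/n_z = 0.26930.
Gradient magnitude |∇z| = √(a² + b²) = √(0.09818 + 0.07252) = 0.41315.
True dip = arctan(0.41315) = 22.4°, dipping toward SE (azimuth ≈ 131°).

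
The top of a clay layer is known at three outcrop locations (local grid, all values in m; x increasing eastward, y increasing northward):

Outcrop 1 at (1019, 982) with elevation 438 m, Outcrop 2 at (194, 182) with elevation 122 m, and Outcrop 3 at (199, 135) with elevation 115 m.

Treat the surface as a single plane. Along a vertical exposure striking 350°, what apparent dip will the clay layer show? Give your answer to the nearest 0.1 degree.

Let the plane be z = a·x + b·y + c.
Outcrop 2−Outcrop 1: −825a − 800b = −316;  Outcrop 3−Outcrop 1: −820a − 847b = −323.
Solving gives a = 0.21629, b = 0.17195.
Unit vector along 350° is (sin 350°, cos 350°) = (-0.1736, 0.9848).
Slope in that direction = a·(-0.1736) + b·(0.9848) = 0.13177.
Apparent dip = arctan|0.13177| = 7.5° (true dip is 15.4°, so apparent ≤ true as expected).

7.5°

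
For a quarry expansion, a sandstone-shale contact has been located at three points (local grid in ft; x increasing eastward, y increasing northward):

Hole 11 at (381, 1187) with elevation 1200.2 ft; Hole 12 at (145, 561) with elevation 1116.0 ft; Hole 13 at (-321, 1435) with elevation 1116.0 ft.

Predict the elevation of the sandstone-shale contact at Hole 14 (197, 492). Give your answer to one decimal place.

1118.2 ft

Two edge vectors: Hole 11→Hole 12 = (-236, -626, -84.2), Hole 11→Hole 13 = (-702, 248, -84.2).
Normal n = (Hole 11→Hole 12) × (Hole 11→Hole 13) = (73590.8, 39237.2, -497980).
So ∂z/∂x = −n_x/n_z = 0.147779 and ∂z/∂y = −n_y/n_z = 0.078793.
Intercept c from Hole 11: 1200.2 − 56.30 − 93.53 = 1050.37.
At (197, 492): z = 29.1 + 38.8 + 1050.37 = 1118.2 ft.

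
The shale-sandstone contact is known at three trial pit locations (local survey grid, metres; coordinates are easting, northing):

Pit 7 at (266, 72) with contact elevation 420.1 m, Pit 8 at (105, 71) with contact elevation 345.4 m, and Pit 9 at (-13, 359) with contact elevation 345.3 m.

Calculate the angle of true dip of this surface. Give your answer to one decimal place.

26.6°

Two edge vectors: Pit 7→Pit 8 = (-161, -1, -74.7), Pit 7→Pit 9 = (-279, 287, -74.8).
Normal n = (Pit 7→Pit 8) × (Pit 7→Pit 9) = (21513.7, 8798.5, -46486).
So ∂z/∂easting = −n_x/n_z = 0.46280 and ∂z/∂northing = −n_y/n_z = 0.18927.
Gradient magnitude |∇z| = √(a² + b²) = √(0.21418 + 0.03582) = 0.50001.
True dip = arctan(0.50001) = 26.6°, dipping toward WSW (azimuth ≈ 248°).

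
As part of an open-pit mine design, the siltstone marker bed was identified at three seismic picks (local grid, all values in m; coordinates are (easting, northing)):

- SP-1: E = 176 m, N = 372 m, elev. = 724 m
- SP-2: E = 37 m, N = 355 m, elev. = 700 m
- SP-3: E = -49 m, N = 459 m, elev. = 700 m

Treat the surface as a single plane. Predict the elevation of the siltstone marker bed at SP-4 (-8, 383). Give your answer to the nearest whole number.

Two edge vectors: SP-1→SP-2 = (-139, -17, -24), SP-1→SP-3 = (-225, 87, -24).
Normal n = (SP-1→SP-2) × (SP-1→SP-3) = (2496, 2064, -15918).
So ∂z/∂E = −n_x/n_z = 0.15680 and ∂z/∂N = −n_y/n_z = 0.12966.
Intercept c from SP-1: 724 − 27.60 − 48.24 = 648.17.
At (-8, 383): z = −1.3 + 49.7 + 648.17 = 696.6 m.

697 m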